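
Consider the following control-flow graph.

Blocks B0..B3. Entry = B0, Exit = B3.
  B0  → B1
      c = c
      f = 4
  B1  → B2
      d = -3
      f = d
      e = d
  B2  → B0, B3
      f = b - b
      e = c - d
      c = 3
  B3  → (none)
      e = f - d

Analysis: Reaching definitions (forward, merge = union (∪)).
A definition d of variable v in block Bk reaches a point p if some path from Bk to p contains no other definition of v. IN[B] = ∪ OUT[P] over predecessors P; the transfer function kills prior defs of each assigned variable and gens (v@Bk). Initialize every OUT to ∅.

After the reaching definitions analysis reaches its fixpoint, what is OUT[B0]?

Converged values:
  B0:   IN={c@B2, d@B1, e@B2, f@B2}   OUT={c@B0, d@B1, e@B2, f@B0}
  B1:   IN={c@B0, d@B1, e@B2, f@B0}   OUT={c@B0, d@B1, e@B1, f@B1}
  B2:   IN={c@B0, d@B1, e@B1, f@B1}   OUT={c@B2, d@B1, e@B2, f@B2}
  B3:   IN={c@B2, d@B1, e@B2, f@B2}   OUT={c@B2, d@B1, e@B3, f@B2}

Merge at B0 (entry node, so the boundary value {} is joined with the incoming edge(s)): IN[B0] = {} ⊔ OUT[B2] = {c@B2, d@B1, e@B2, f@B2}
Applying B0's transfer function to that IN value gives OUT[B0] (row B0 above).

Answer: {c@B0, d@B1, e@B2, f@B0}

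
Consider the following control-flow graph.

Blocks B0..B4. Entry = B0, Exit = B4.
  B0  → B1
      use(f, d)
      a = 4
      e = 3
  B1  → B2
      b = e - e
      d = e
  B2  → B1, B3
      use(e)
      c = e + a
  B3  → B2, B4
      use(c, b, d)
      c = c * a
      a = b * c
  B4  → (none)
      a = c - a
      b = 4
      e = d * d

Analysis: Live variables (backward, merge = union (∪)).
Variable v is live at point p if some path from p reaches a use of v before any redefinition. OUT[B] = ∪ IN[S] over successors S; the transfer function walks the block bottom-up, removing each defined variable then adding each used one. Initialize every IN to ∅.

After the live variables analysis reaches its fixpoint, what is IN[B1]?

Fixpoint table:
  B0:  IN={d, f}  OUT={a, e}
  B1:  IN={a, e}  OUT={a, b, d, e}
  B2:  IN={a, b, d, e}  OUT={a, b, c, d, e}
  B3:  IN={a, b, c, d, e}  OUT={a, b, c, d, e}
  B4:  IN={a, c, d}  OUT={}

Merge at B1: OUT[B1] = IN[B2] = {a, b, d, e}
Applying B1's transfer function to that OUT value gives IN[B1] (row B1 above).

Answer: {a, e}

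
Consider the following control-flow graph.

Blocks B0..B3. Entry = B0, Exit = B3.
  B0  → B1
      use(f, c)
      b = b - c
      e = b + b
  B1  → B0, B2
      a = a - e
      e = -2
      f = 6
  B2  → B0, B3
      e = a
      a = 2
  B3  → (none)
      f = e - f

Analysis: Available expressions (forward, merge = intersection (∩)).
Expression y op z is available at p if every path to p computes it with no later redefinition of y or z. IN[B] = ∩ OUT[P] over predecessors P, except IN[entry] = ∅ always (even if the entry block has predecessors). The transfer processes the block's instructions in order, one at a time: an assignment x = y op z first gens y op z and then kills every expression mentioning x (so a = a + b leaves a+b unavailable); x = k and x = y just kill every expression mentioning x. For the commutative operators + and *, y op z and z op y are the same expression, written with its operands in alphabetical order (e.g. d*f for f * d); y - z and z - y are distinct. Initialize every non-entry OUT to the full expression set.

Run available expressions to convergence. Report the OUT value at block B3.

Answer: {b+b}

Trace:
Per-block solution:
  B0:  IN={}  OUT={b+b}
  B1:  IN={b+b}  OUT={b+b}
  B2:  IN={b+b}  OUT={b+b}
  B3:  IN={b+b}  OUT={b+b}

Merge at B3: IN[B3] = OUT[B2] = {b+b}
Applying B3's transfer function to that IN value gives OUT[B3] (row B3 above).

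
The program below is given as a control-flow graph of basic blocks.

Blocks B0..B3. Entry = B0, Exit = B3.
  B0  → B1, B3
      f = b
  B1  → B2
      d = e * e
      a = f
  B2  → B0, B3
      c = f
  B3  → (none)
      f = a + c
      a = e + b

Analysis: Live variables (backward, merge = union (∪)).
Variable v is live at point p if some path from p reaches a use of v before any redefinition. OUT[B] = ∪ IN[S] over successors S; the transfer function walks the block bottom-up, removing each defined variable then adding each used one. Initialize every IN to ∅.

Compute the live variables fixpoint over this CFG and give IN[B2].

Converged values:
  B0:   IN={a, b, c, e}   OUT={a, b, c, e, f}
  B1:   IN={b, e, f}   OUT={a, b, e, f}
  B2:   IN={a, b, e, f}   OUT={a, b, c, e}
  B3:   IN={a, b, c, e}   OUT={}

Merge at B2: OUT[B2] = IN[B0] ⊔ IN[B3] = {a, b, c, e}
Applying B2's transfer function to that OUT value gives IN[B2] (row B2 above).

Answer: {a, b, e, f}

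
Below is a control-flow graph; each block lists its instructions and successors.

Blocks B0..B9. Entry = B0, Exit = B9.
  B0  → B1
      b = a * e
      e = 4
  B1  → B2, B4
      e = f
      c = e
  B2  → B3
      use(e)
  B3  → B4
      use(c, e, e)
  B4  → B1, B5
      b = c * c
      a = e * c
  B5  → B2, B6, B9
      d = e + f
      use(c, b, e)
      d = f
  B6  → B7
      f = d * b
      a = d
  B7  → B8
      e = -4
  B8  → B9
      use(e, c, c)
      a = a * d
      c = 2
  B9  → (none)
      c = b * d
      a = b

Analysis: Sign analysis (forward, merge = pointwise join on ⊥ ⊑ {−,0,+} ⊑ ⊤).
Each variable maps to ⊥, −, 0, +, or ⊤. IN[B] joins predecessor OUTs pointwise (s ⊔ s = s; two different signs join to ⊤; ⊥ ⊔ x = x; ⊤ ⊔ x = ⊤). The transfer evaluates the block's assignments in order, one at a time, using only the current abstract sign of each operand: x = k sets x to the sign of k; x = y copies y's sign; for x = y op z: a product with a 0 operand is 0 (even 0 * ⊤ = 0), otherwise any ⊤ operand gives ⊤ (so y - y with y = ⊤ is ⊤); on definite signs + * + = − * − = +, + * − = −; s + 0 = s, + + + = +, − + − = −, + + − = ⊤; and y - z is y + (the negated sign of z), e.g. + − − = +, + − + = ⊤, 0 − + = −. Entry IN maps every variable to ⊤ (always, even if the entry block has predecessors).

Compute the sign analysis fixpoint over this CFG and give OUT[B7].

Converged values:
  B0:  IN=(all ⊤)  OUT={e:+; rest ⊤}
  B1:  IN=(all ⊤)  OUT=(all ⊤)
  B2:  IN=(all ⊤)  OUT=(all ⊤)
  B3:  IN=(all ⊤)  OUT=(all ⊤)
  B4:  IN=(all ⊤)  OUT=(all ⊤)
  B5:  IN=(all ⊤)  OUT=(all ⊤)
  B6:  IN=(all ⊤)  OUT=(all ⊤)
  B7:  IN=(all ⊤)  OUT={e:-; rest ⊤}
  B8:  IN={e:-; rest ⊤}  OUT={c:+, e:-; rest ⊤}
  B9:  IN=(all ⊤)  OUT=(all ⊤)

Merge at B7: IN[B7] = OUT[B6] = {a: ⊤, b: ⊤, c: ⊤, d: ⊤, e: ⊤, f: ⊤}
Applying B7's transfer function to that IN value gives OUT[B7] (row B7 above).

Answer: {a: ⊤, b: ⊤, c: ⊤, d: ⊤, e: -, f: ⊤}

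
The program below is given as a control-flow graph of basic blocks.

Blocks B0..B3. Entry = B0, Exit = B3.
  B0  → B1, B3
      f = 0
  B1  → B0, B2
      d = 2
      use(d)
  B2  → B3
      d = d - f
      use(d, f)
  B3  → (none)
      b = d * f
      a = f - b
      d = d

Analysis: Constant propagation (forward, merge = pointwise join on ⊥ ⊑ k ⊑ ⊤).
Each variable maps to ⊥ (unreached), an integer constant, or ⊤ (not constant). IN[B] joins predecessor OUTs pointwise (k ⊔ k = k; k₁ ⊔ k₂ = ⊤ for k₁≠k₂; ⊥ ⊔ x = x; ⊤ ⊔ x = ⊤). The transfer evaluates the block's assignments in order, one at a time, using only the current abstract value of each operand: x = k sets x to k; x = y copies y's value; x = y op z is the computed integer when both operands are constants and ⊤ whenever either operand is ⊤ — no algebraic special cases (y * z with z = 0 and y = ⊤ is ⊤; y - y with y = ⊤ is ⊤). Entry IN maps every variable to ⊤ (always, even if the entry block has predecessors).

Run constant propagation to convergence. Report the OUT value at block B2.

Fixpoint table:
  B0:   IN=(all ⊤)   OUT={f:0; rest ⊤}
  B1:   IN={f:0; rest ⊤}   OUT={d:2, f:0; rest ⊤}
  B2:   IN={d:2, f:0; rest ⊤}   OUT={d:2, f:0; rest ⊤}
  B3:   IN={f:0; rest ⊤}   OUT={f:0; rest ⊤}

Merge at B2: IN[B2] = OUT[B1] = {a: ⊤, b: ⊤, c: ⊤, d: 2, e: ⊤, f: 0}
Applying B2's transfer function to that IN value gives OUT[B2] (row B2 above).

Answer: {a: ⊤, b: ⊤, c: ⊤, d: 2, e: ⊤, f: 0}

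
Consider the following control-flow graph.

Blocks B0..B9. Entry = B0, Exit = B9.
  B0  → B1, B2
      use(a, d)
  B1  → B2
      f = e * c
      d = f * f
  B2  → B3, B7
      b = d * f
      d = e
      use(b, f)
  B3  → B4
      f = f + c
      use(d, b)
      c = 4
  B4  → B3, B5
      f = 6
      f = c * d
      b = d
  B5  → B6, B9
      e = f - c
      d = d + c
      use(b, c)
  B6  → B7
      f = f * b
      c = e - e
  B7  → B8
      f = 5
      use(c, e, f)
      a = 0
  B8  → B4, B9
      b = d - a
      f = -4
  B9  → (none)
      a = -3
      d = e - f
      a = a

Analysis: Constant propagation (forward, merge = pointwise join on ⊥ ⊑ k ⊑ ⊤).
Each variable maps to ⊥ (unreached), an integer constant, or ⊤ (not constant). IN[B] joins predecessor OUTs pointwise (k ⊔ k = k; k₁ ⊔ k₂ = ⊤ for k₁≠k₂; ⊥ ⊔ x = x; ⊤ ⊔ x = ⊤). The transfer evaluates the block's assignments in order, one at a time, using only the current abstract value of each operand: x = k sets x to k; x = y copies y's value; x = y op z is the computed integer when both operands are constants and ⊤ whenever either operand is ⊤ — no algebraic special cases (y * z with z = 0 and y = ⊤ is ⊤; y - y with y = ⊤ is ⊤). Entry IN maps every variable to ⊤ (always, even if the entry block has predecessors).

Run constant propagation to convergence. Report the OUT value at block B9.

Fixpoint table:
  B0:  IN=(all ⊤)  OUT=(all ⊤)
  B1:  IN=(all ⊤)  OUT=(all ⊤)
  B2:  IN=(all ⊤)  OUT=(all ⊤)
  B3:  IN=(all ⊤)  OUT={c:4; rest ⊤}
  B4:  IN=(all ⊤)  OUT=(all ⊤)
  B5:  IN=(all ⊤)  OUT=(all ⊤)
  B6:  IN=(all ⊤)  OUT=(all ⊤)
  B7:  IN=(all ⊤)  OUT={a:0, f:5; rest ⊤}
  B8:  IN={a:0, f:5; rest ⊤}  OUT={a:0, f:-4; rest ⊤}
  B9:  IN=(all ⊤)  OUT={a:-3; rest ⊤}

Merge at B9: IN[B9] = OUT[B5] ⊔ OUT[B8] = {a: ⊤, b: ⊤, c: ⊤, d: ⊤, e: ⊤, f: ⊤}
Applying B9's transfer function to that IN value gives OUT[B9] (row B9 above).

Answer: {a: -3, b: ⊤, c: ⊤, d: ⊤, e: ⊤, f: ⊤}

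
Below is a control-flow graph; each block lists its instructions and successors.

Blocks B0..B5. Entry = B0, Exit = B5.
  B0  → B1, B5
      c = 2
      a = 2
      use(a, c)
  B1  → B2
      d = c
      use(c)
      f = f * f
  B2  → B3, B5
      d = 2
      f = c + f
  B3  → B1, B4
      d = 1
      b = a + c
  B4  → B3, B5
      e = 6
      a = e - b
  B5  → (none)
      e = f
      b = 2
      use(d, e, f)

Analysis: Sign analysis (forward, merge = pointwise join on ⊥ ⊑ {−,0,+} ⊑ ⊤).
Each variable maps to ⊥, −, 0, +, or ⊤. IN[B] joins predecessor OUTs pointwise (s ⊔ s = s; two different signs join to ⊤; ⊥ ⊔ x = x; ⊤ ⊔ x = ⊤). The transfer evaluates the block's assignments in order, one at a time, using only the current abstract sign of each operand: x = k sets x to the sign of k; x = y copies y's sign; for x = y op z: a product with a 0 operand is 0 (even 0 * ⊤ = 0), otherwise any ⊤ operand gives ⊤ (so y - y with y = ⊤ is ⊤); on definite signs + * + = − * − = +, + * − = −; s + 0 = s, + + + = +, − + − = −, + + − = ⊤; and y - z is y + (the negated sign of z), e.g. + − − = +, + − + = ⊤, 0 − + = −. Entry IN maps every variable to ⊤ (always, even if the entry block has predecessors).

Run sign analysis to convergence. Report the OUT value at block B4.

Fixpoint table:
  B0: | IN=(all ⊤) | OUT={a:+, c:+; rest ⊤}
  B1: | IN={c:+; rest ⊤} | OUT={c:+, d:+; rest ⊤}
  B2: | IN={c:+, d:+; rest ⊤} | OUT={c:+, d:+; rest ⊤}
  B3: | IN={c:+, d:+; rest ⊤} | OUT={c:+, d:+; rest ⊤}
  B4: | IN={c:+, d:+; rest ⊤} | OUT={c:+, d:+, e:+; rest ⊤}
  B5: | IN={c:+; rest ⊤} | OUT={b:+, c:+; rest ⊤}

Merge at B4: IN[B4] = OUT[B3] = {a: ⊤, b: ⊤, c: +, d: +, e: ⊤, f: ⊤}
Applying B4's transfer function to that IN value gives OUT[B4] (row B4 above).

Answer: {a: ⊤, b: ⊤, c: +, d: +, e: +, f: ⊤}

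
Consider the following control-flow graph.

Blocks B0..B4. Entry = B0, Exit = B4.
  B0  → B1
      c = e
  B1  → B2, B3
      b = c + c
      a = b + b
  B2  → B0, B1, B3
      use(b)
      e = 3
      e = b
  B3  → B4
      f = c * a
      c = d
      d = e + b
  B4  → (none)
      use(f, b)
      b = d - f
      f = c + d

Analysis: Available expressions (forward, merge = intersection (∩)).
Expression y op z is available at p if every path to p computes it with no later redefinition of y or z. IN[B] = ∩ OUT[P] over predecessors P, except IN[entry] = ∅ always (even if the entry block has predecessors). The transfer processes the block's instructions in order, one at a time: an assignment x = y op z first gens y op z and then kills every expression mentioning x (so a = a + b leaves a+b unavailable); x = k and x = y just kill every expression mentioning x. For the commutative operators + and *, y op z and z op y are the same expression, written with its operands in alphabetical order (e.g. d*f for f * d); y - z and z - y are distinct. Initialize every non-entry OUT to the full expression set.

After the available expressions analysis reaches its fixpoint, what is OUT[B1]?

Converged values:
  B0:   IN={}   OUT={}
  B1:   IN={}   OUT={b+b, c+c}
  B2:   IN={b+b, c+c}   OUT={b+b, c+c}
  B3:   IN={b+b, c+c}   OUT={b+b, b+e}
  B4:   IN={b+b, b+e}   OUT={c+d}

Merge at B1: IN[B1] = OUT[B0] ∩ OUT[B2] = {}
Applying B1's transfer function to that IN value gives OUT[B1] (row B1 above).

Answer: {b+b, c+c}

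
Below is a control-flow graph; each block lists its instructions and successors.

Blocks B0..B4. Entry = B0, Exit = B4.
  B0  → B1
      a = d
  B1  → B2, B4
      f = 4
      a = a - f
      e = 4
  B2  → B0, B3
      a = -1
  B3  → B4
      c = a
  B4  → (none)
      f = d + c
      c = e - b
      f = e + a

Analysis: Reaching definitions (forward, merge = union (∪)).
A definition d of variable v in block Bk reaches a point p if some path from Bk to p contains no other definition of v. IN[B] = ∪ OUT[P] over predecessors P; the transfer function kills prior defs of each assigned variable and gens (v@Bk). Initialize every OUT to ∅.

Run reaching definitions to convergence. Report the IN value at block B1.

Answer: {a@B0, e@B1, f@B1}

Trace:
Per-block solution:
  B0:  IN={a@B2, e@B1, f@B1}  OUT={a@B0, e@B1, f@B1}
  B1:  IN={a@B0, e@B1, f@B1}  OUT={a@B1, e@B1, f@B1}
  B2:  IN={a@B1, e@B1, f@B1}  OUT={a@B2, e@B1, f@B1}
  B3:  IN={a@B2, e@B1, f@B1}  OUT={a@B2, c@B3, e@B1, f@B1}
  B4:  IN={a@B1, a@B2, c@B3, e@B1, f@B1}  OUT={a@B1, a@B2, c@B4, e@B1, f@B4}

Merge at B1: IN[B1] = OUT[B0] = {a@B0, e@B1, f@B1}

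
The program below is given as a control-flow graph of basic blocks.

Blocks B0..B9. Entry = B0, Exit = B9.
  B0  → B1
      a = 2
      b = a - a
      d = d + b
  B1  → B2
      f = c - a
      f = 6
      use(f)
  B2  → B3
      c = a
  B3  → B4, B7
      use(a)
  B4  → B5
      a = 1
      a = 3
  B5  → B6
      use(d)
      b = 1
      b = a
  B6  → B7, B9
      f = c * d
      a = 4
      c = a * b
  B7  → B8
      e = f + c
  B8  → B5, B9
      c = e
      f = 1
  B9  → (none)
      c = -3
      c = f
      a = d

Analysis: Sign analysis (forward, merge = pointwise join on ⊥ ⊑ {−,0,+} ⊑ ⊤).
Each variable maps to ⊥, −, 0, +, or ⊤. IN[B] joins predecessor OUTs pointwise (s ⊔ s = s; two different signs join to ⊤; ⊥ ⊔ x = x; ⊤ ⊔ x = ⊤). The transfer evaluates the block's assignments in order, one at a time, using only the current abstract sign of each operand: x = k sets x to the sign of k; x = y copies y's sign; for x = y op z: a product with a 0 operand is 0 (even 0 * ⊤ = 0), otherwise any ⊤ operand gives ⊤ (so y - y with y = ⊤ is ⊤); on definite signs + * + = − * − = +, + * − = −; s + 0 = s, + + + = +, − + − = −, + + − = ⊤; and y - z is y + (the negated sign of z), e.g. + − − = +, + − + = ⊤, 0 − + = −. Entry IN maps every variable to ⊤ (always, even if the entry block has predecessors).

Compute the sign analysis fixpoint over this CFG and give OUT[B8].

Answer: {a: +, b: ⊤, c: ⊤, d: ⊤, e: ⊤, f: +}

Derivation:
Fixpoint table:
  B0:  IN=(all ⊤)  OUT={a:+; rest ⊤}
  B1:  IN={a:+; rest ⊤}  OUT={a:+, f:+; rest ⊤}
  B2:  IN={a:+, f:+; rest ⊤}  OUT={a:+, c:+, f:+; rest ⊤}
  B3:  IN={a:+, c:+, f:+; rest ⊤}  OUT={a:+, c:+, f:+; rest ⊤}
  B4:  IN={a:+, c:+, f:+; rest ⊤}  OUT={a:+, c:+, f:+; rest ⊤}
  B5:  IN={a:+, f:+; rest ⊤}  OUT={a:+, b:+, f:+; rest ⊤}
  B6:  IN={a:+, b:+, f:+; rest ⊤}  OUT={a:+, b:+, c:+; rest ⊤}
  B7:  IN={a:+, c:+; rest ⊤}  OUT={a:+, c:+; rest ⊤}
  B8:  IN={a:+, c:+; rest ⊤}  OUT={a:+, f:+; rest ⊤}
  B9:  IN={a:+; rest ⊤}  OUT=(all ⊤)

Merge at B8: IN[B8] = OUT[B7] = {a: +, b: ⊤, c: +, d: ⊤, e: ⊤, f: ⊤}
Applying B8's transfer function to that IN value gives OUT[B8] (row B8 above).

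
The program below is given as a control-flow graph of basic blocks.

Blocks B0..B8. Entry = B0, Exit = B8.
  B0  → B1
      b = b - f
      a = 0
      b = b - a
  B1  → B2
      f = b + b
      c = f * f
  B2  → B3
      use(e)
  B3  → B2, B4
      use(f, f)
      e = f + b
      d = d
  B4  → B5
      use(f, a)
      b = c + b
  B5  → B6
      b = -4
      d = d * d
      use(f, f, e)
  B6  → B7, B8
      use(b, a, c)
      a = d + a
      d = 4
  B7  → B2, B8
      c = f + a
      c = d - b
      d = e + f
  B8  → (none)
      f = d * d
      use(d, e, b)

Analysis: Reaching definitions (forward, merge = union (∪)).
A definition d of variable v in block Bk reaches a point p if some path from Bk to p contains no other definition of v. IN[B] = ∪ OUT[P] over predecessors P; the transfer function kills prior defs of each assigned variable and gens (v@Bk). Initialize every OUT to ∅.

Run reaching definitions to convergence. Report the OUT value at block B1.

Converged values:
  B0:  IN={}  OUT={a@B0, b@B0}
  B1:  IN={a@B0, b@B0}  OUT={a@B0, b@B0, c@B1, f@B1}
  B2:  IN={a@B0, a@B6, b@B0, b@B5, c@B1, c@B7, d@B3, d@B7, e@B3, f@B1}  OUT={a@B0, a@B6, b@B0, b@B5, c@B1, c@B7, d@B3, d@B7, e@B3, f@B1}
  B3:  IN={a@B0, a@B6, b@B0, b@B5, c@B1, c@B7, d@B3, d@B7, e@B3, f@B1}  OUT={a@B0, a@B6, b@B0, b@B5, c@B1, c@B7, d@B3, e@B3, f@B1}
  B4:  IN={a@B0, a@B6, b@B0, b@B5, c@B1, c@B7, d@B3, e@B3, f@B1}  OUT={a@B0, a@B6, b@B4, c@B1, c@B7, d@B3, e@B3, f@B1}
  B5:  IN={a@B0, a@B6, b@B4, c@B1, c@B7, d@B3, e@B3, f@B1}  OUT={a@B0, a@B6, b@B5, c@B1, c@B7, d@B5, e@B3, f@B1}
  B6:  IN={a@B0, a@B6, b@B5, c@B1, c@B7, d@B5, e@B3, f@B1}  OUT={a@B6, b@B5, c@B1, c@B7, d@B6, e@B3, f@B1}
  B7:  IN={a@B6, b@B5, c@B1, c@B7, d@B6, e@B3, f@B1}  OUT={a@B6, b@B5, c@B7, d@B7, e@B3, f@B1}
  B8:  IN={a@B6, b@B5, c@B1, c@B7, d@B6, d@B7, e@B3, f@B1}  OUT={a@B6, b@B5, c@B1, c@B7, d@B6, d@B7, e@B3, f@B8}

Merge at B1: IN[B1] = OUT[B0] = {a@B0, b@B0}
Applying B1's transfer function to that IN value gives OUT[B1] (row B1 above).

Answer: {a@B0, b@B0, c@B1, f@B1}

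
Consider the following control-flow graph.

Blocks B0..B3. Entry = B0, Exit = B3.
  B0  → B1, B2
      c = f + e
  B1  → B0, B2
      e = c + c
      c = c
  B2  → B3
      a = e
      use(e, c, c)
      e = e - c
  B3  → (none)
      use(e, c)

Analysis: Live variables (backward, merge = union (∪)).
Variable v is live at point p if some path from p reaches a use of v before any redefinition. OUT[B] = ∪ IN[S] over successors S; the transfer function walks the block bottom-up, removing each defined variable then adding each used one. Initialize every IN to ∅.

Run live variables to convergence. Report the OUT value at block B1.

Per-block solution:
  B0:   IN={e, f}   OUT={c, e, f}
  B1:   IN={c, f}   OUT={c, e, f}
  B2:   IN={c, e}   OUT={c, e}
  B3:   IN={c, e}   OUT={}

Merge at B1: OUT[B1] = IN[B0] ⊔ IN[B2] = {c, e, f}

Answer: {c, e, f}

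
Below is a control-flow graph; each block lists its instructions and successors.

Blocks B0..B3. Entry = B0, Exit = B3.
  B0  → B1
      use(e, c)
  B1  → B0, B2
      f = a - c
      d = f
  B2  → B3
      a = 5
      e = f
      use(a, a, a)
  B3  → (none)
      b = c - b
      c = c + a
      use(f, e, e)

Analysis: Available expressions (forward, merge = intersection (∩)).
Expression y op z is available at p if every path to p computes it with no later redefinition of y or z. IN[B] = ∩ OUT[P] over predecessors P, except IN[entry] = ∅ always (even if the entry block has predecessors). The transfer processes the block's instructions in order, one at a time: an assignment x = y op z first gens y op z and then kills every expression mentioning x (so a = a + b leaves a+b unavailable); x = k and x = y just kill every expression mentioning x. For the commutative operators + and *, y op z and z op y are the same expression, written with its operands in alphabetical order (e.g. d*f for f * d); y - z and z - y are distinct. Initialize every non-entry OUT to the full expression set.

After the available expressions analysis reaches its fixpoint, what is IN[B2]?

Per-block solution:
  B0:   IN={}   OUT={}
  B1:   IN={}   OUT={a-c}
  B2:   IN={a-c}   OUT={}
  B3:   IN={}   OUT={}

Merge at B2: IN[B2] = OUT[B1] = {a-c}

Answer: {a-c}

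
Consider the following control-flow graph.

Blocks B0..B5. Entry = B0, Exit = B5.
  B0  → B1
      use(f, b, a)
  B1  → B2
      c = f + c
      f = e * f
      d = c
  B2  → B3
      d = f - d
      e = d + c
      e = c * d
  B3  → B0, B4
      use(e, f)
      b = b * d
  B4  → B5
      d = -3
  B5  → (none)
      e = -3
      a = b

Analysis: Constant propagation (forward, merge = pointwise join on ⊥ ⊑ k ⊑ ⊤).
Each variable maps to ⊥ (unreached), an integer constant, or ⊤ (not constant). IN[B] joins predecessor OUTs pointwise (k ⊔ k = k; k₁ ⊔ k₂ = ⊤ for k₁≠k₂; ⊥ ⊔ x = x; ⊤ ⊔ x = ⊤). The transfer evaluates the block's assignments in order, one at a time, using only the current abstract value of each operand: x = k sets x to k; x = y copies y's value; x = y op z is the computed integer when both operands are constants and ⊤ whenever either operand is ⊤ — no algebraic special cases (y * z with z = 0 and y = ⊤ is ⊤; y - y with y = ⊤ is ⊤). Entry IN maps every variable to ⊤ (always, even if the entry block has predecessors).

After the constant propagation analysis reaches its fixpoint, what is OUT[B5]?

Fixpoint table:
  B0:   IN=(all ⊤)   OUT=(all ⊤)
  B1:   IN=(all ⊤)   OUT=(all ⊤)
  B2:   IN=(all ⊤)   OUT=(all ⊤)
  B3:   IN=(all ⊤)   OUT=(all ⊤)
  B4:   IN=(all ⊤)   OUT={d:-3; rest ⊤}
  B5:   IN={d:-3; rest ⊤}   OUT={d:-3, e:-3; rest ⊤}

Merge at B5: IN[B5] = OUT[B4] = {a: ⊤, b: ⊤, c: ⊤, d: -3, e: ⊤, f: ⊤}
Applying B5's transfer function to that IN value gives OUT[B5] (row B5 above).

Answer: {a: ⊤, b: ⊤, c: ⊤, d: -3, e: -3, f: ⊤}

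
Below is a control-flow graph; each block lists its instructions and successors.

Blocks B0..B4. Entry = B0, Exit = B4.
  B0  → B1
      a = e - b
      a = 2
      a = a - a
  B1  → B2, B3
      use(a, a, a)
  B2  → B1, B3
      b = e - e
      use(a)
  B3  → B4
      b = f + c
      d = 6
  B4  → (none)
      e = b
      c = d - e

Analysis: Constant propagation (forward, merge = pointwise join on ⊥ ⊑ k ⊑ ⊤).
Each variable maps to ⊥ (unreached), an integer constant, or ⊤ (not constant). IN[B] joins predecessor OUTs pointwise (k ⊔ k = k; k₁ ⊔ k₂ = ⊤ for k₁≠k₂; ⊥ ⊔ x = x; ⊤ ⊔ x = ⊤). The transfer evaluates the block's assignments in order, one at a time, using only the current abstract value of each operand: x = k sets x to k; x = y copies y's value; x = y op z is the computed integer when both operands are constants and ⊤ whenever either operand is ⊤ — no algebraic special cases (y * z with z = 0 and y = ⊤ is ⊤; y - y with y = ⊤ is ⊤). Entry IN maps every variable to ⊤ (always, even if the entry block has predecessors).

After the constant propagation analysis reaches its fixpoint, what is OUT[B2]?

Converged values:
  B0:   IN=(all ⊤)   OUT={a:0; rest ⊤}
  B1:   IN={a:0; rest ⊤}   OUT={a:0; rest ⊤}
  B2:   IN={a:0; rest ⊤}   OUT={a:0; rest ⊤}
  B3:   IN={a:0; rest ⊤}   OUT={a:0, d:6; rest ⊤}
  B4:   IN={a:0, d:6; rest ⊤}   OUT={a:0, d:6; rest ⊤}

Merge at B2: IN[B2] = OUT[B1] = {a: 0, b: ⊤, c: ⊤, d: ⊤, e: ⊤, f: ⊤}
Applying B2's transfer function to that IN value gives OUT[B2] (row B2 above).

Answer: {a: 0, b: ⊤, c: ⊤, d: ⊤, e: ⊤, f: ⊤}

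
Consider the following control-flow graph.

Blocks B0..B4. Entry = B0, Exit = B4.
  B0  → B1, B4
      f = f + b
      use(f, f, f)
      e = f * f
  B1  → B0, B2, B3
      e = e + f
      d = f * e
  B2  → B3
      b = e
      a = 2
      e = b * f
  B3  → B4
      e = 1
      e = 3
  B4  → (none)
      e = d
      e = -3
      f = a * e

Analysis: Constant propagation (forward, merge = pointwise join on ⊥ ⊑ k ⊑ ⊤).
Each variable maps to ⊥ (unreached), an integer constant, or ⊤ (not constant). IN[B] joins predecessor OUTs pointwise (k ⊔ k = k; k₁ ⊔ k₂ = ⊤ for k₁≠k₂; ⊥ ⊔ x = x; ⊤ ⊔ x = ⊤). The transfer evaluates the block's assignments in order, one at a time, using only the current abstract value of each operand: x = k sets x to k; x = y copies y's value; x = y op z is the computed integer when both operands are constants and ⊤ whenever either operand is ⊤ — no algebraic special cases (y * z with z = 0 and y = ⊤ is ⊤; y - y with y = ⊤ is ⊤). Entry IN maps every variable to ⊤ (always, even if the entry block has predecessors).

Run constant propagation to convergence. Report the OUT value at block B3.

Per-block solution:
  B0:  IN=(all ⊤)  OUT=(all ⊤)
  B1:  IN=(all ⊤)  OUT=(all ⊤)
  B2:  IN=(all ⊤)  OUT={a:2; rest ⊤}
  B3:  IN=(all ⊤)  OUT={e:3; rest ⊤}
  B4:  IN=(all ⊤)  OUT={e:-3; rest ⊤}

Merge at B3: IN[B3] = OUT[B1] ⊔ OUT[B2] = {a: ⊤, b: ⊤, c: ⊤, d: ⊤, e: ⊤, f: ⊤}
Applying B3's transfer function to that IN value gives OUT[B3] (row B3 above).

Answer: {a: ⊤, b: ⊤, c: ⊤, d: ⊤, e: 3, f: ⊤}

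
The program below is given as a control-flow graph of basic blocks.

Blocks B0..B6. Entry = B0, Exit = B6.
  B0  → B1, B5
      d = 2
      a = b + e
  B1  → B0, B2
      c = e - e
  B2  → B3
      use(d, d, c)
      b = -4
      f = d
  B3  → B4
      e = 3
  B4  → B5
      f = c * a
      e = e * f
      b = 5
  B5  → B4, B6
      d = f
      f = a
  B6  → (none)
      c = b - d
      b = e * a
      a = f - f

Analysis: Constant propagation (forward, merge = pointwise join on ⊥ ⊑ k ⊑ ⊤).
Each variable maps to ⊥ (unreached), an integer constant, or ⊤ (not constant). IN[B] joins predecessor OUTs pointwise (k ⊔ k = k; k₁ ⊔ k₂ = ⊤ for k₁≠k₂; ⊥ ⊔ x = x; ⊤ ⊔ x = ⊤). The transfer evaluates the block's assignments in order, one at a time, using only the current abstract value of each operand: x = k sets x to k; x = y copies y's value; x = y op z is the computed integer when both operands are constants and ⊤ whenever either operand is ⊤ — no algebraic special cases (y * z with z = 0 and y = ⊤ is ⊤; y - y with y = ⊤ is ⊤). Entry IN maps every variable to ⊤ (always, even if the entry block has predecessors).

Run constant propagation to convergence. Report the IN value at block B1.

Per-block solution:
  B0:   IN=(all ⊤)   OUT={d:2; rest ⊤}
  B1:   IN={d:2; rest ⊤}   OUT={d:2; rest ⊤}
  B2:   IN={d:2; rest ⊤}   OUT={b:-4, d:2, f:2; rest ⊤}
  B3:   IN={b:-4, d:2, f:2; rest ⊤}   OUT={b:-4, d:2, e:3, f:2; rest ⊤}
  B4:   IN=(all ⊤)   OUT={b:5; rest ⊤}
  B5:   IN=(all ⊤)   OUT=(all ⊤)
  B6:   IN=(all ⊤)   OUT=(all ⊤)

Merge at B1: IN[B1] = OUT[B0] = {a: ⊤, b: ⊤, c: ⊤, d: 2, e: ⊤, f: ⊤}

Answer: {a: ⊤, b: ⊤, c: ⊤, d: 2, e: ⊤, f: ⊤}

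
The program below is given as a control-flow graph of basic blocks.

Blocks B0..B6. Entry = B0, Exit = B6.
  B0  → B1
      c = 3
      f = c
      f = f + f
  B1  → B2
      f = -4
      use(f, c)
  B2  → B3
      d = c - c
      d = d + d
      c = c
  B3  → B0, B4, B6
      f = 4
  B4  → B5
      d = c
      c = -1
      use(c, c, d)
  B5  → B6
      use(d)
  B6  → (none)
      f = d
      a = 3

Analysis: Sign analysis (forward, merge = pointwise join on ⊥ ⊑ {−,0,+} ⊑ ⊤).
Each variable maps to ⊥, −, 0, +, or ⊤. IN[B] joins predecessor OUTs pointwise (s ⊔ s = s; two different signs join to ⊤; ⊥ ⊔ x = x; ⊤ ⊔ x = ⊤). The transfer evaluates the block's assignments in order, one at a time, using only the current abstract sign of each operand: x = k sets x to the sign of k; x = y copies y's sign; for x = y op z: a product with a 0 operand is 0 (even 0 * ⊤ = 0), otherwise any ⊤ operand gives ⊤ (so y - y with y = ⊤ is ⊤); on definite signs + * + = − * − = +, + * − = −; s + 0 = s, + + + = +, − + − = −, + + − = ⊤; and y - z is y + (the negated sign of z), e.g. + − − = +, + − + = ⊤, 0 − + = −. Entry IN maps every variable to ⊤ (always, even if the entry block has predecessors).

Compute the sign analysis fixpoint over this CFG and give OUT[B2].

Per-block solution:
  B0:  IN=(all ⊤)  OUT={c:+, f:+; rest ⊤}
  B1:  IN={c:+, f:+; rest ⊤}  OUT={c:+, f:-; rest ⊤}
  B2:  IN={c:+, f:-; rest ⊤}  OUT={c:+, f:-; rest ⊤}
  B3:  IN={c:+, f:-; rest ⊤}  OUT={c:+, f:+; rest ⊤}
  B4:  IN={c:+, f:+; rest ⊤}  OUT={c:-, d:+, f:+; rest ⊤}
  B5:  IN={c:-, d:+, f:+; rest ⊤}  OUT={c:-, d:+, f:+; rest ⊤}
  B6:  IN={f:+; rest ⊤}  OUT={a:+; rest ⊤}

Merge at B2: IN[B2] = OUT[B1] = {a: ⊤, b: ⊤, c: +, d: ⊤, e: ⊤, f: -}
Applying B2's transfer function to that IN value gives OUT[B2] (row B2 above).

Answer: {a: ⊤, b: ⊤, c: +, d: ⊤, e: ⊤, f: -}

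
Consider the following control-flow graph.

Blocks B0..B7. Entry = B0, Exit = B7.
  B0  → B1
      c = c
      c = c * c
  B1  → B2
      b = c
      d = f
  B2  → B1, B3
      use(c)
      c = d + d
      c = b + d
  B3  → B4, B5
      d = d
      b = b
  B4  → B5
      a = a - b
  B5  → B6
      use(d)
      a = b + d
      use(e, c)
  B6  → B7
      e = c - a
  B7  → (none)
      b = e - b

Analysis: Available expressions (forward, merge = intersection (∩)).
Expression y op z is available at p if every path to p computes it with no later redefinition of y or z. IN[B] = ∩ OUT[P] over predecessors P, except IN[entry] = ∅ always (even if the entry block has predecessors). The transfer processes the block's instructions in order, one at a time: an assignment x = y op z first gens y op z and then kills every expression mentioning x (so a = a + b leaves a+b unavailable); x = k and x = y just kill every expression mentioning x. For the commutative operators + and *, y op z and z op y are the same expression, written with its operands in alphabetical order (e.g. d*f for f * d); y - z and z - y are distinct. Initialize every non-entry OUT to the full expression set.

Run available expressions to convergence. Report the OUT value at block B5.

Converged values:
  B0: | IN={} | OUT={}
  B1: | IN={} | OUT={}
  B2: | IN={} | OUT={b+d, d+d}
  B3: | IN={b+d, d+d} | OUT={}
  B4: | IN={} | OUT={}
  B5: | IN={} | OUT={b+d}
  B6: | IN={b+d} | OUT={b+d, c-a}
  B7: | IN={b+d, c-a} | OUT={c-a}

Merge at B5: IN[B5] = OUT[B3] ∩ OUT[B4] = {}
Applying B5's transfer function to that IN value gives OUT[B5] (row B5 above).

Answer: {b+d}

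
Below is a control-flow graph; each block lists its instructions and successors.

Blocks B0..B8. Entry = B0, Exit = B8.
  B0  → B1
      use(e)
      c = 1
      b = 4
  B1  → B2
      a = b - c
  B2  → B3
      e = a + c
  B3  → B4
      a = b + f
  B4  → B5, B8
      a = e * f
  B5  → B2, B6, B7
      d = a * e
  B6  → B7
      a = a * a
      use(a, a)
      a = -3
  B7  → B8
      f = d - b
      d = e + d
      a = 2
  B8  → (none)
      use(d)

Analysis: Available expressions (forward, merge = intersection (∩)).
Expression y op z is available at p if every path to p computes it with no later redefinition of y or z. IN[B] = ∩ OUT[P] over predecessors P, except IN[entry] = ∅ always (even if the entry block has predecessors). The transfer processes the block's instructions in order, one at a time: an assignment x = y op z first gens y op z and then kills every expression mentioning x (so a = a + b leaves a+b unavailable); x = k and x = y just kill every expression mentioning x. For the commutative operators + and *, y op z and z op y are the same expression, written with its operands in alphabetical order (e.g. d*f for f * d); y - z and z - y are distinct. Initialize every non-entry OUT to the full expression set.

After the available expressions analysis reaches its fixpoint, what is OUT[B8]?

Answer: {b-c}

Working:
Per-block solution:
  B0:   IN={}   OUT={}
  B1:   IN={}   OUT={b-c}
  B2:   IN={b-c}   OUT={a+c, b-c}
  B3:   IN={a+c, b-c}   OUT={b+f, b-c}
  B4:   IN={b+f, b-c}   OUT={b+f, b-c, e*f}
  B5:   IN={b+f, b-c, e*f}   OUT={a*e, b+f, b-c, e*f}
  B6:   IN={a*e, b+f, b-c, e*f}   OUT={b+f, b-c, e*f}
  B7:   IN={b+f, b-c, e*f}   OUT={b-c}
  B8:   IN={b-c}   OUT={b-c}

Merge at B8: IN[B8] = OUT[B4] ∩ OUT[B7] = {b-c}
Applying B8's transfer function to that IN value gives OUT[B8] (row B8 above).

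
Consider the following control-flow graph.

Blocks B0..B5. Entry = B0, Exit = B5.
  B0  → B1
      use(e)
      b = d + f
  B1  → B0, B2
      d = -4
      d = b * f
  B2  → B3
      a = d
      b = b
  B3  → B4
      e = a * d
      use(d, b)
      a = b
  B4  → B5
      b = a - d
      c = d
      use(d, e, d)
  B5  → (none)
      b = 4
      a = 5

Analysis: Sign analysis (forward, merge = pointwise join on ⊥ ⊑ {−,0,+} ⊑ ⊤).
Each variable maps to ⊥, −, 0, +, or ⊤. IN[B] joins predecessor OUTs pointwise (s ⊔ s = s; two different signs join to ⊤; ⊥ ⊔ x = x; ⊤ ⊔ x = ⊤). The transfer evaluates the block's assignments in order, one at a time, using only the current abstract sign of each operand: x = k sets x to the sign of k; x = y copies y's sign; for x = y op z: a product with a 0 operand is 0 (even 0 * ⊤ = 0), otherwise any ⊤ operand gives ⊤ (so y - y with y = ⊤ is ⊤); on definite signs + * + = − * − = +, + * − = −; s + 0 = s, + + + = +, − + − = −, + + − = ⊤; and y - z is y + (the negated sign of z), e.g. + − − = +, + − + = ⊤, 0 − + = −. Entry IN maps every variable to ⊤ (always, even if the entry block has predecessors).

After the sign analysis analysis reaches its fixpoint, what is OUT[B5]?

Answer: {a: +, b: +, c: ⊤, d: ⊤, e: ⊤, f: ⊤}

Working:
Converged values:
  B0:   IN=(all ⊤)   OUT=(all ⊤)
  B1:   IN=(all ⊤)   OUT=(all ⊤)
  B2:   IN=(all ⊤)   OUT=(all ⊤)
  B3:   IN=(all ⊤)   OUT=(all ⊤)
  B4:   IN=(all ⊤)   OUT=(all ⊤)
  B5:   IN=(all ⊤)   OUT={a:+, b:+; rest ⊤}

Merge at B5: IN[B5] = OUT[B4] = {a: ⊤, b: ⊤, c: ⊤, d: ⊤, e: ⊤, f: ⊤}
Applying B5's transfer function to that IN value gives OUT[B5] (row B5 above).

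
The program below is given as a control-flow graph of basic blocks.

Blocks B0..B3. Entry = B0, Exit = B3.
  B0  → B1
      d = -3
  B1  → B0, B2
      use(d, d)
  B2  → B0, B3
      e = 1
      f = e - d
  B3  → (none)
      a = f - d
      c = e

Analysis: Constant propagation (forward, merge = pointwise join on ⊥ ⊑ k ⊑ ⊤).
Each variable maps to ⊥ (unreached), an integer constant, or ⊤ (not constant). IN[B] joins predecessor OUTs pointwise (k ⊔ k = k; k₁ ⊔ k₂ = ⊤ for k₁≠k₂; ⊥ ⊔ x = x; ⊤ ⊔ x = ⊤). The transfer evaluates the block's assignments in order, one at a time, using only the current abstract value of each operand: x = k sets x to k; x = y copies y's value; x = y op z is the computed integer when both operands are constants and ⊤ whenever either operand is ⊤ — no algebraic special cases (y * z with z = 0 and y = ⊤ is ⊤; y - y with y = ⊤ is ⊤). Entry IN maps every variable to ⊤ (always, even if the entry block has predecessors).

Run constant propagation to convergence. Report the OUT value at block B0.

Fixpoint table:
  B0:  IN=(all ⊤)  OUT={d:-3; rest ⊤}
  B1:  IN={d:-3; rest ⊤}  OUT={d:-3; rest ⊤}
  B2:  IN={d:-3; rest ⊤}  OUT={d:-3, e:1, f:4; rest ⊤}
  B3:  IN={d:-3, e:1, f:4; rest ⊤}  OUT={a:7, c:1, d:-3, e:1, f:4; rest ⊤}

Merge at B0 (entry node, so the boundary value (all ⊤) is joined with the incoming edge(s)): IN[B0] = (all ⊤) ⊔ OUT[B1] ⊔ OUT[B2] = {a: ⊤, b: ⊤, c: ⊤, d: ⊤, e: ⊤, f: ⊤}
Applying B0's transfer function to that IN value gives OUT[B0] (row B0 above).

Answer: {a: ⊤, b: ⊤, c: ⊤, d: -3, e: ⊤, f: ⊤}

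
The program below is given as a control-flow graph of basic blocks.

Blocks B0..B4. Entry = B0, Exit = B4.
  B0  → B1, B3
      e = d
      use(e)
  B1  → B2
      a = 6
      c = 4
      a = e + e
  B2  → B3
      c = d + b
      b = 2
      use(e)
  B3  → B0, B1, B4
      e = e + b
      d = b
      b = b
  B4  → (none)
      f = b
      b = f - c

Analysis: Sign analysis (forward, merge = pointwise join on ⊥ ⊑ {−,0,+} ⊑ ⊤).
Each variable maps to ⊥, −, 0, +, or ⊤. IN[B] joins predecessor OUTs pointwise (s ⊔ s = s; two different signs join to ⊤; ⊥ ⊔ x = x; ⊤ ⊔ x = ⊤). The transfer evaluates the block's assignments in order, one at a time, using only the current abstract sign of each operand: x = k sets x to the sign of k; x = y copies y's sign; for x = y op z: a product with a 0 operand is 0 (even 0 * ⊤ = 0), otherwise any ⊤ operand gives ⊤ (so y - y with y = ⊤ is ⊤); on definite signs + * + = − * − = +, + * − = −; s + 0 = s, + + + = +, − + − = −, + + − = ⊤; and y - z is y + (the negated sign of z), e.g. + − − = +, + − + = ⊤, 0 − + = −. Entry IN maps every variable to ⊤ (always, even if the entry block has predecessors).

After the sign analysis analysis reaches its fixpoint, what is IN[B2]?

Fixpoint table:
  B0:   IN=(all ⊤)   OUT=(all ⊤)
  B1:   IN=(all ⊤)   OUT={c:+; rest ⊤}
  B2:   IN={c:+; rest ⊤}   OUT={b:+; rest ⊤}
  B3:   IN=(all ⊤)   OUT=(all ⊤)
  B4:   IN=(all ⊤)   OUT=(all ⊤)

Merge at B2: IN[B2] = OUT[B1] = {a: ⊤, b: ⊤, c: +, d: ⊤, e: ⊤, f: ⊤}

Answer: {a: ⊤, b: ⊤, c: +, d: ⊤, e: ⊤, f: ⊤}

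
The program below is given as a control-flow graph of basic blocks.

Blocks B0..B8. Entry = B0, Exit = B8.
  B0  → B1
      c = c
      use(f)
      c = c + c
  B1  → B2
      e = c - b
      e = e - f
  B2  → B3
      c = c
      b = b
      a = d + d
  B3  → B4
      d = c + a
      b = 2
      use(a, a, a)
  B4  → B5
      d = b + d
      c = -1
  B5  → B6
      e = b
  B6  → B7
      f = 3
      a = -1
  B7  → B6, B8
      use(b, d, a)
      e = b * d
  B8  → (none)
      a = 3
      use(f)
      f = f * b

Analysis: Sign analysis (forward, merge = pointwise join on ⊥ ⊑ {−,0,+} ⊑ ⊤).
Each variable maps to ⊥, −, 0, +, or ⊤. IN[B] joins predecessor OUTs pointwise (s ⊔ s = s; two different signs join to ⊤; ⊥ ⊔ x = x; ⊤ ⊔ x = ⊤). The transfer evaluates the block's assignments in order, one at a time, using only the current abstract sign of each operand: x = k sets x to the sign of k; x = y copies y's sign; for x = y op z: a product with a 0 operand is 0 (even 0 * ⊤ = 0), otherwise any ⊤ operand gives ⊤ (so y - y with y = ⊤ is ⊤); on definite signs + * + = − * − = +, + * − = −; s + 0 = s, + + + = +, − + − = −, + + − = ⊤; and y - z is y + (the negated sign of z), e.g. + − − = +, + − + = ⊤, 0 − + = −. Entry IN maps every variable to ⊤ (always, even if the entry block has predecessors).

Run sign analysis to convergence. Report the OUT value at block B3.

Per-block solution:
  B0:  IN=(all ⊤)  OUT=(all ⊤)
  B1:  IN=(all ⊤)  OUT=(all ⊤)
  B2:  IN=(all ⊤)  OUT=(all ⊤)
  B3:  IN=(all ⊤)  OUT={b:+; rest ⊤}
  B4:  IN={b:+; rest ⊤}  OUT={b:+, c:-; rest ⊤}
  B5:  IN={b:+, c:-; rest ⊤}  OUT={b:+, c:-, e:+; rest ⊤}
  B6:  IN={b:+, c:-; rest ⊤}  OUT={a:-, b:+, c:-, f:+; rest ⊤}
  B7:  IN={a:-, b:+, c:-, f:+; rest ⊤}  OUT={a:-, b:+, c:-, f:+; rest ⊤}
  B8:  IN={a:-, b:+, c:-, f:+; rest ⊤}  OUT={a:+, b:+, c:-, f:+; rest ⊤}

Merge at B3: IN[B3] = OUT[B2] = {a: ⊤, b: ⊤, c: ⊤, d: ⊤, e: ⊤, f: ⊤}
Applying B3's transfer function to that IN value gives OUT[B3] (row B3 above).

Answer: {a: ⊤, b: +, c: ⊤, d: ⊤, e: ⊤, f: ⊤}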